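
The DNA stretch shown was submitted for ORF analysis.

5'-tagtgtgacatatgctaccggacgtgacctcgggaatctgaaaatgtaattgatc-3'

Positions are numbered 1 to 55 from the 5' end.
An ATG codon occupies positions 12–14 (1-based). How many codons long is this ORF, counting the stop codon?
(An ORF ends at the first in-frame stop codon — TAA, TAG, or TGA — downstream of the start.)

10

Codons from position 12: ATG (12–14), CTA (15–17), CCG (18–20), GAC (21–23), GTG (24–26), ACC (27–29), TCG (30–32), GGA (33–35), ATC (36–38), TGA (39–41).
TGA is the first in-frame stop; that's 10 codons including the stop.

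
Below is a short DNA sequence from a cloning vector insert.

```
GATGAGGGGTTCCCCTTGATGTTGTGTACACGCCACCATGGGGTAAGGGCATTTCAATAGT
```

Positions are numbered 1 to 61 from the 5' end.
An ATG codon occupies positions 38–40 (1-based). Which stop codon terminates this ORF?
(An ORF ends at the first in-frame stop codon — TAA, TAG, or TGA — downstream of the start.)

Codons from position 38: ATG (38–40), GGG (41–43), TAA (44–46).
The first in-frame stop codon is TAA.

TAA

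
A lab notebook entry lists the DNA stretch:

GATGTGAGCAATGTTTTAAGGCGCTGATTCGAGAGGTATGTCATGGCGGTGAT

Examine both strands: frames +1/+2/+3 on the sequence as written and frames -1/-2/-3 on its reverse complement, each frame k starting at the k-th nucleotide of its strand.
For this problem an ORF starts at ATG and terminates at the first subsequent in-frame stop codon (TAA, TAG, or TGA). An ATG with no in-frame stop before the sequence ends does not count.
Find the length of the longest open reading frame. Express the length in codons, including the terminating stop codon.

Reverse complement (5'→3'): ATCACCGCCATGACATACCTCTCGAATCAGCGCCTTAAAACATTGCTCACATC
Frame +1: GAT GTG AGC AAT GTT TTA AGG CGC TGA TTC GAG AGG TAT GTC ATG GCG GTG — no ATG→stop ORF.
Frame +2: ATG TGA GCA ATG TTT TAA GGC GCT GAT TCG AGA GGT ATG TCA TGG CGG TGA — ATG at 2, stop TGA at 5 → 6 nt; ATG at 11, stop TAA at 17 → 9 nt; ATG at 38, stop TGA at 50 → 15 nt.
Frame +3: TGT GAG CAA TGT TTT AAG GCG CTG ATT CGA GAG GTA TGT CAT GGC GGT GAT — no ATG→stop ORF.
Frame -1: ATC ACC GCC ATG ACA TAC CTC TCG AAT CAG CGC CTT AAA ACA TTG CTC ACA — no ATG→stop ORF.
Frame -2: TCA CCG CCA TGA CAT ACC TCT CGA ATC AGC GCC TTA AAA CAT TGC TCA CAT — no ATG→stop ORF.
Frame -3: CAC CGC CAT GAC ATA CCT CTC GAA TCA GCG CCT TAA AAC ATT GCT CAC ATC — no ATG→stop ORF.
Longest: frame +2, positions 38–52, 15 nt = 5 codons = 4 aa. → 5 codons.

5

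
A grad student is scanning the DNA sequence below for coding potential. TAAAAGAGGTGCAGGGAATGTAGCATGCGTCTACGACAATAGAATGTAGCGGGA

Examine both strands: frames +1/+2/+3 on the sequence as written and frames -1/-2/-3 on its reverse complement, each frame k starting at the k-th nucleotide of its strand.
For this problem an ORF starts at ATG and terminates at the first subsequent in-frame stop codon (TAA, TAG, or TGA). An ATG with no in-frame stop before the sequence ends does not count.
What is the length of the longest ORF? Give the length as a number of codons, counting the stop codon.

6

Reverse complement (5'→3'): TCCCGCTACATTCTATTGTCGTAGACGCATGCTACATTCCCTGCACCTCTTTTA
Frame +1: TAA AAG AGG TGC AGG GAA TGT AGC ATG CGT CTA CGA CAA TAG AAT GTA GCG GGA — ATG at 25, stop TAG at 40 → 18 nt.
Frame +2: AAA AGA GGT GCA GGG AAT GTA GCA TGC GTC TAC GAC AAT AGA ATG TAG CGG — ATG at 44, stop TAG at 47 → 6 nt.
Frame +3: AAA GAG GTG CAG GGA ATG TAG CAT GCG TCT ACG ACA ATA GAA TGT AGC GGG — ATG at 18, stop TAG at 21 → 6 nt.
Frame -1: TCC CGC TAC ATT CTA TTG TCG TAG ACG CAT GCT ACA TTC CCT GCA CCT CTT TTA — no ATG→stop ORF.
Frame -2: CCC GCT ACA TTC TAT TGT CGT AGA CGC ATG CTA CAT TCC CTG CAC CTC TTT — no ATG→stop ORF.
Frame -3: CCG CTA CAT TCT ATT GTC GTA GAC GCA TGC TAC ATT CCC TGC ACC TCT TTT — no ATG→stop ORF.
Longest: frame +1, positions 25–42, 18 nt = 6 codons = 5 aa. → 6 codons.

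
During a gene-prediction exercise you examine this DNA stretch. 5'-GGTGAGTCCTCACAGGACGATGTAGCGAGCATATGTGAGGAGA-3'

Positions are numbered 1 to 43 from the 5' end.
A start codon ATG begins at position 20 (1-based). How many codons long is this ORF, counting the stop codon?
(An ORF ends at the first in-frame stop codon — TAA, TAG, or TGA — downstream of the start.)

2

Codons from position 20: ATG (20–22), TAG (23–25).
TAG is the first in-frame stop; that's 2 codons including the stop.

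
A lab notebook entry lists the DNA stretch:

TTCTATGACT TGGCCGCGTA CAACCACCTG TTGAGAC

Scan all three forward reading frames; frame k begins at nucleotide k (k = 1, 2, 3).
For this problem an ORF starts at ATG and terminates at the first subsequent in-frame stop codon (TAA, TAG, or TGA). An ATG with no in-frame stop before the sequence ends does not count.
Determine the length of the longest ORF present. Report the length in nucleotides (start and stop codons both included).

Frame 1: TTC TAT GAC TTG GCC GCG TAC AAC CAC CTG TTG AGA — no ATG→stop ORF.
Frame 2: TCT ATG ACT TGG CCG CGT ACA ACC ACC TGT TGA GAC — ATG at 5, stop TGA at 32 → 30 nt.
Frame 3: CTA TGA CTT GGC CGC GTA CAA CCA CCT GTT GAG — no ATG→stop ORF.
Longest: frame 2, positions 5–34, 30 nt = 10 codons = 9 aa. → 30 nucleotides.

30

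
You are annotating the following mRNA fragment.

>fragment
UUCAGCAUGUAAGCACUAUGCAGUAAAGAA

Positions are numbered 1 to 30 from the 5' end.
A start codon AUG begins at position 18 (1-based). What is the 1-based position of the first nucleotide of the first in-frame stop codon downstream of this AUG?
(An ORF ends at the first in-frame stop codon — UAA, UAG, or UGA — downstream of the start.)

Codons from position 18: AUG (18–20), CAG (21–23), UAA (24–26).
UAA is a stop codon; it begins at position 24.

24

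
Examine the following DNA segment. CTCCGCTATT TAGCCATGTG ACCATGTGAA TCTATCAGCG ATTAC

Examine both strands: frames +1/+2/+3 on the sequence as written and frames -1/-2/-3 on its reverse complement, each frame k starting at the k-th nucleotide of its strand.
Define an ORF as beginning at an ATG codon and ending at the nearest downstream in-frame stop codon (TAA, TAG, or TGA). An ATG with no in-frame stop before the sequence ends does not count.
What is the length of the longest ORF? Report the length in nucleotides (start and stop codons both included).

Reverse complement (5'→3'): GTAATCGCTGATAGATTCACATGGTCACATGGCTAAATAGCGGAG
Frame +1: CTC CGC TAT TTA GCC ATG TGA CCA TGT GAA TCT ATC AGC GAT TAC — ATG at 16, stop TGA at 19 → 6 nt.
Frame +2: TCC GCT ATT TAG CCA TGT GAC CAT GTG AAT CTA TCA GCG ATT — no ATG→stop ORF.
Frame +3: CCG CTA TTT AGC CAT GTG ACC ATG TGA ATC TAT CAG CGA TTA — ATG at 24, stop TGA at 27 → 6 nt.
Frame -1: GTA ATC GCT GAT AGA TTC ACA TGG TCA CAT GGC TAA ATA GCG GAG — no ATG→stop ORF.
Frame -2: TAA TCG CTG ATA GAT TCA CAT GGT CAC ATG GCT AAA TAG CGG — ATG at 29, stop TAG at 38 → 12 nt.
Frame -3: AAT CGC TGA TAG ATT CAC ATG GTC ACA TGG CTA AAT AGC GGA — no ATG→stop ORF.
Longest: frame -2, positions 29–40, 12 nt = 4 codons = 3 aa. → 12 nucleotides.

12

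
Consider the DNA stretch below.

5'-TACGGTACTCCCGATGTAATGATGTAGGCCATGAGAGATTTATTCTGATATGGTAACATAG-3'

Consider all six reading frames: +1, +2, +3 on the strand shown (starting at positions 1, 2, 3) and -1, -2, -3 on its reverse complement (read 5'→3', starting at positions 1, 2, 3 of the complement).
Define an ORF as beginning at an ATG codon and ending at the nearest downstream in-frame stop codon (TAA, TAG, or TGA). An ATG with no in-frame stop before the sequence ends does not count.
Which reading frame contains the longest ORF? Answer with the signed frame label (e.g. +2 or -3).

Reverse complement (5'→3'): CTATGTTACCATATCAGAATAAATCTCTCATGGCCTACATCATTACATCGGGAGTACCGTA
Frame +1: TAC GGT ACT CCC GAT GTA ATG ATG TAG GCC ATG AGA GAT TTA TTC TGA TAT GGT AAC ATA — ATG at 19, stop TAG at 25 → 9 nt; ATG at 22, stop TAG at 25 → 6 nt; ATG at 31, stop TGA at 46 → 18 nt.
Frame +2: ACG GTA CTC CCG ATG TAA TGA TGT AGG CCA TGA GAG ATT TAT TCT GAT ATG GTA ACA TAG — ATG at 14, stop TAA at 17 → 6 nt; ATG at 50, stop TAG at 59 → 12 nt.
Frame +3: CGG TAC TCC CGA TGT AAT GAT GTA GGC CAT GAG AGA TTT ATT CTG ATA TGG TAA CAT — no ATG→stop ORF.
Frame -1: CTA TGT TAC CAT ATC AGA ATA AAT CTC TCA TGG CCT ACA TCA TTA CAT CGG GAG TAC CGT — no ATG→stop ORF.
Frame -2: TAT GTT ACC ATA TCA GAA TAA ATC TCT CAT GGC CTA CAT CAT TAC ATC GGG AGT ACC GTA — no ATG→stop ORF.
Frame -3: ATG TTA CCA TAT CAG AAT AAA TCT CTC ATG GCC TAC ATC ATT ACA TCG GGA GTA CCG — no ATG→stop ORF.
Longest ORF is 18 nt in frame +1 (positions 31–48).

+1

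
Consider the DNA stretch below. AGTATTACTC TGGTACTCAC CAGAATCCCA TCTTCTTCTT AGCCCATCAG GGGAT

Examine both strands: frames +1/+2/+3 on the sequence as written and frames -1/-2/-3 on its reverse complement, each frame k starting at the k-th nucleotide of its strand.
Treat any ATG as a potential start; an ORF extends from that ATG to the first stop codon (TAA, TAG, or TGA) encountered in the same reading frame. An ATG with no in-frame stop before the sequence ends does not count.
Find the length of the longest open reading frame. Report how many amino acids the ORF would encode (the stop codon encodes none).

Reverse complement (5'→3'): ATCCCCTGATGGGCTAAGAAGAAGATGGGATTCTGGTGAGTACCAGAGTAATACT
Frame +1: AGT ATT ACT CTG GTA CTC ACC AGA ATC CCA TCT TCT TCT TAG CCC ATC AGG GGA — no ATG→stop ORF.
Frame +2: GTA TTA CTC TGG TAC TCA CCA GAA TCC CAT CTT CTT CTT AGC CCA TCA GGG GAT — no ATG→stop ORF.
Frame +3: TAT TAC TCT GGT ACT CAC CAG AAT CCC ATC TTC TTC TTA GCC CAT CAG GGG — no ATG→stop ORF.
Frame -1: ATC CCC TGA TGG GCT AAG AAG AAG ATG GGA TTC TGG TGA GTA CCA GAG TAA TAC — ATG at 25, stop TGA at 37 → 15 nt.
Frame -2: TCC CCT GAT GGG CTA AGA AGA AGA TGG GAT TCT GGT GAG TAC CAG AGT AAT ACT — no ATG→stop ORF.
Frame -3: CCC CTG ATG GGC TAA GAA GAA GAT GGG ATT CTG GTG AGT ACC AGA GTA ATA — ATG at 9, stop TAA at 15 → 9 nt.
Longest: frame -1, positions 25–39, 15 nt = 5 codons = 4 aa. → 4 amino acids.

4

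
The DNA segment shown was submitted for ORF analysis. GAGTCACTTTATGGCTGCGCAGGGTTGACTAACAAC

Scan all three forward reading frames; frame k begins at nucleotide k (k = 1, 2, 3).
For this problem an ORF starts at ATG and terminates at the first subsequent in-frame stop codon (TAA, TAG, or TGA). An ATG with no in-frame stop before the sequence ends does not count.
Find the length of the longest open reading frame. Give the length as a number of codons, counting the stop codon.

6

Frame 1: GAG TCA CTT TAT GGC TGC GCA GGG TTG ACT AAC AAC — no ATG→stop ORF.
Frame 2: AGT CAC TTT ATG GCT GCG CAG GGT TGA CTA ACA — ATG at 11, stop TGA at 26 → 18 nt.
Frame 3: GTC ACT TTA TGG CTG CGC AGG GTT GAC TAA CAA — no ATG→stop ORF.
Longest: frame 2, positions 11–28, 18 nt = 6 codons = 5 aa. → 6 codons.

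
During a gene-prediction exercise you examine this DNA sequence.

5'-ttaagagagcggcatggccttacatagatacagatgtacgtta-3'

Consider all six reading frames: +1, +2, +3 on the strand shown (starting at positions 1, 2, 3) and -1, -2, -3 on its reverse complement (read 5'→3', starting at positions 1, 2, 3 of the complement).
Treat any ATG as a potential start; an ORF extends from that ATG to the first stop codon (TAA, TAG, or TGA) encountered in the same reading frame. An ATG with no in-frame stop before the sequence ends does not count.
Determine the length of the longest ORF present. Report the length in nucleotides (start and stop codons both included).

Reverse complement (5'→3'): TAACGTACATCTGTATCTATGTAAGGCCATGCCGCTCTCTTAA
Frame +1: TTA AGA GAG CGG CAT GGC CTT ACA TAG ATA CAG ATG TAC GTT — no ATG→stop ORF.
Frame +2: TAA GAG AGC GGC ATG GCC TTA CAT AGA TAC AGA TGT ACG TTA — no ATG→stop ORF.
Frame +3: AAG AGA GCG GCA TGG CCT TAC ATA GAT ACA GAT GTA CGT — no ATG→stop ORF.
Frame -1: TAA CGT ACA TCT GTA TCT ATG TAA GGC CAT GCC GCT CTC TTA — ATG at 19, stop TAA at 22 → 6 nt.
Frame -2: AAC GTA CAT CTG TAT CTA TGT AAG GCC ATG CCG CTC TCT TAA — ATG at 29, stop TAA at 41 → 15 nt.
Frame -3: ACG TAC ATC TGT ATC TAT GTA AGG CCA TGC CGC TCT CTT — no ATG→stop ORF.
Longest: frame -2, positions 29–43, 15 nt = 5 codons = 4 aa. → 15 nucleotides.

15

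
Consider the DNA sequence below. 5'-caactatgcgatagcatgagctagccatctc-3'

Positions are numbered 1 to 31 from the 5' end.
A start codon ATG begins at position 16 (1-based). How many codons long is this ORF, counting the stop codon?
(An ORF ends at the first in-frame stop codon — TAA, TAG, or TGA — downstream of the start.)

3

Codons from position 16: ATG (16–18), AGC (19–21), TAG (22–24).
TAG is the first in-frame stop; that's 3 codons including the stop.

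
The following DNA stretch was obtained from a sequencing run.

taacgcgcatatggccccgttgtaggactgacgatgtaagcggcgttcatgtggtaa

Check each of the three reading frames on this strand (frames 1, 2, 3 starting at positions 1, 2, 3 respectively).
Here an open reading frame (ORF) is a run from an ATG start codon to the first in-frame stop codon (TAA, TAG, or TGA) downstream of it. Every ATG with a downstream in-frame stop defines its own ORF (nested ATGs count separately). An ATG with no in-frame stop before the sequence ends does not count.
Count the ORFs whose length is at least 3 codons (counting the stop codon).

2

Frame 1: TAA CGC GCA TAT GGC CCC GTT GTA GGA CTG ACG ATG TAA GCG GCG TTC ATG TGG TAA — ATG at 34, stop TAA at 37 → 6 nt; ATG at 49, stop TAA at 55 → 9 nt.
Frame 2: AAC GCG CAT ATG GCC CCG TTG TAG GAC TGA CGA TGT AAG CGG CGT TCA TGT GGT — ATG at 11, stop TAG at 23 → 15 nt.
Frame 3: ACG CGC ATA TGG CCC CGT TGT AGG ACT GAC GAT GTA AGC GGC GTT CAT GTG GTA — no ATG→stop ORF.
ORFs ≥ 3 codons: frame 1 49–57 (3 codons), frame 2 11–25 (5 codons). Count = 2.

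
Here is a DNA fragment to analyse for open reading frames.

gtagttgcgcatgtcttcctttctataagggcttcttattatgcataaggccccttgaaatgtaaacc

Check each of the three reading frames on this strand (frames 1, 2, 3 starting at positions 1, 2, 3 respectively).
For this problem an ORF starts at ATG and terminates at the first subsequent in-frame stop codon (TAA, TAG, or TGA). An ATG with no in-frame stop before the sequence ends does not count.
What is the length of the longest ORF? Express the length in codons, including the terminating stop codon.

6

Frame 1: GTA GTT GCG CAT GTC TTC CTT TCT ATA AGG GCT TCT TAT TAT GCA TAA GGC CCC TTG AAA TGT AAA — no ATG→stop ORF.
Frame 2: TAG TTG CGC ATG TCT TCC TTT CTA TAA GGG CTT CTT ATT ATG CAT AAG GCC CCT TGA AAT GTA AAC — ATG at 11, stop TAA at 26 → 18 nt; ATG at 41, stop TGA at 56 → 18 nt.
Frame 3: AGT TGC GCA TGT CTT CCT TTC TAT AAG GGC TTC TTA TTA TGC ATA AGG CCC CTT GAA ATG TAA ACC — ATG at 60, stop TAA at 63 → 6 nt.
Longest: frame 2, positions 11–28, 18 nt = 6 codons = 5 aa. → 6 codons.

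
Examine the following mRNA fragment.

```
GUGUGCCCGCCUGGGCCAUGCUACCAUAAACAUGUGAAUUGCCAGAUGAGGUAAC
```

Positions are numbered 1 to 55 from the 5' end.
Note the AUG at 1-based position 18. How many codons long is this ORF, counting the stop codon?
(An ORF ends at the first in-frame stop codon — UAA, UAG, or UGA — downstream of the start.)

4

Codons from position 18: AUG (18–20), CUA (21–23), CCA (24–26), UAA (27–29).
UAA is the first in-frame stop; that's 4 codons including the stop.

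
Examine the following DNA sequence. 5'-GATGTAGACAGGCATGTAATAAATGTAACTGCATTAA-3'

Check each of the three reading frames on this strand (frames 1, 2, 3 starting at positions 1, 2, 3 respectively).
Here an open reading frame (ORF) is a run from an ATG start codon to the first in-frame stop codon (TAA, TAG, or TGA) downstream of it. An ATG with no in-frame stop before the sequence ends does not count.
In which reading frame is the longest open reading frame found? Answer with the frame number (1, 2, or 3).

Frame 1: GAT GTA GAC AGG CAT GTA ATA AAT GTA ACT GCA TTA — no ATG→stop ORF.
Frame 2: ATG TAG ACA GGC ATG TAA TAA ATG TAA CTG CAT TAA — ATG at 2, stop TAG at 5 → 6 nt; ATG at 14, stop TAA at 17 → 6 nt; ATG at 23, stop TAA at 26 → 6 nt.
Frame 3: TGT AGA CAG GCA TGT AAT AAA TGT AAC TGC ATT — no ATG→stop ORF.
Longest ORF is 6 nt in frame 2 (positions 2–7).

2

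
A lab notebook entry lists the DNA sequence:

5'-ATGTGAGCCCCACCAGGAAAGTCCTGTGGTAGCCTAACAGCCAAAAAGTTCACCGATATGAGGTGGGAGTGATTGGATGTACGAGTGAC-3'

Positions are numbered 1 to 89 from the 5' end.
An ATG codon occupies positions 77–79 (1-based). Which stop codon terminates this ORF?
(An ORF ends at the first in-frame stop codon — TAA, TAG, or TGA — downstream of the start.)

Codons from position 77: ATG (77–79), TAC (80–82), GAG (83–85), TGA (86–88).
The first in-frame stop codon is TGA.

TGA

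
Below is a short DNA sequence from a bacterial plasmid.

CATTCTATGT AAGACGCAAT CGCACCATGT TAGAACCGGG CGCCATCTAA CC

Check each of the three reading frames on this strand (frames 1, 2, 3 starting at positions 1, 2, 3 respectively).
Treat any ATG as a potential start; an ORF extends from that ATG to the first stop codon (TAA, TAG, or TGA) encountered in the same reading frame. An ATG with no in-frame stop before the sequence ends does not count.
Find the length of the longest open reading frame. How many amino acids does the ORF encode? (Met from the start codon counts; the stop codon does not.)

Frame 1: CAT TCT ATG TAA GAC GCA ATC GCA CCA TGT TAG AAC CGG GCG CCA TCT AAC — ATG at 7, stop TAA at 10 → 6 nt.
Frame 2: ATT CTA TGT AAG ACG CAA TCG CAC CAT GTT AGA ACC GGG CGC CAT CTA ACC — no ATG→stop ORF.
Frame 3: TTC TAT GTA AGA CGC AAT CGC ACC ATG TTA GAA CCG GGC GCC ATC TAA — ATG at 27, stop TAA at 48 → 24 nt.
Longest: frame 3, positions 27–50, 24 nt = 8 codons = 7 aa. → 7 amino acids.

7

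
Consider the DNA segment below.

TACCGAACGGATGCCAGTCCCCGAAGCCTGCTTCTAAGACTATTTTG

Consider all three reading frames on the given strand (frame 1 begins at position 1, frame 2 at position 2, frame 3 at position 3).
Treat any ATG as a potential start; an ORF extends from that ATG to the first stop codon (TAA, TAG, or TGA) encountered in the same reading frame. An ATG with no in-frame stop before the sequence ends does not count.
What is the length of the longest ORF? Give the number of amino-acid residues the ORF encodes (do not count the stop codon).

Frame 1: TAC CGA ACG GAT GCC AGT CCC CGA AGC CTG CTT CTA AGA CTA TTT — no ATG→stop ORF.
Frame 2: ACC GAA CGG ATG CCA GTC CCC GAA GCC TGC TTC TAA GAC TAT TTT — ATG at 11, stop TAA at 35 → 27 nt.
Frame 3: CCG AAC GGA TGC CAG TCC CCG AAG CCT GCT TCT AAG ACT ATT TTG — no ATG→stop ORF.
Longest: frame 2, positions 11–37, 27 nt = 9 codons = 8 aa. → 8 amino acids.

8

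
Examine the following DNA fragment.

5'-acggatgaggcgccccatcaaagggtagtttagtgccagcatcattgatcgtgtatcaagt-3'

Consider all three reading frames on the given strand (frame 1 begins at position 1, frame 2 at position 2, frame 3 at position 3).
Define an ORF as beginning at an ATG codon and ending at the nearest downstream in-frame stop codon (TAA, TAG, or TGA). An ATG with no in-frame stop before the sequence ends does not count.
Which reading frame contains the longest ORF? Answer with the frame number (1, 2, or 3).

2

Frame 1: ACG GAT GAG GCG CCC CAT CAA AGG GTA GTT TAG TGC CAG CAT CAT TGA TCG TGT ATC AAG — no ATG→stop ORF.
Frame 2: CGG ATG AGG CGC CCC ATC AAA GGG TAG TTT AGT GCC AGC ATC ATT GAT CGT GTA TCA AGT — ATG at 5, stop TAG at 26 → 24 nt.
Frame 3: GGA TGA GGC GCC CCA TCA AAG GGT AGT TTA GTG CCA GCA TCA TTG ATC GTG TAT CAA — no ATG→stop ORF.
Longest ORF is 24 nt in frame 2 (positions 5–28).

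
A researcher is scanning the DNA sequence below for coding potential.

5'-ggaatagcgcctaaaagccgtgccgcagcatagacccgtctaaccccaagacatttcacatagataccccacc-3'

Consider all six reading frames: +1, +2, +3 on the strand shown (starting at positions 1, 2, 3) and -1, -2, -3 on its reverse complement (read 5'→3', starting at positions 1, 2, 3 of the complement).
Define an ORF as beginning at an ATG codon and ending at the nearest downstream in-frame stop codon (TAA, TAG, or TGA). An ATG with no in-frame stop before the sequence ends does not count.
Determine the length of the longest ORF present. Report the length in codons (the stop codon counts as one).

7

Reverse complement (5'→3'): GGTGGGGTATCTATGTGAAATGTCTTGGGGTTAGACGGGTCTATGCTGCGGCACGGCTTTTAGGCGCTATTCC
Frame +1: GGA ATA GCG CCT AAA AGC CGT GCC GCA GCA TAG ACC CGT CTA ACC CCA AGA CAT TTC ACA TAG ATA CCC CAC — no ATG→stop ORF.
Frame +2: GAA TAG CGC CTA AAA GCC GTG CCG CAG CAT AGA CCC GTC TAA CCC CAA GAC ATT TCA CAT AGA TAC CCC ACC — no ATG→stop ORF.
Frame +3: AAT AGC GCC TAA AAG CCG TGC CGC AGC ATA GAC CCG TCT AAC CCC AAG ACA TTT CAC ATA GAT ACC CCA — no ATG→stop ORF.
Frame -1: GGT GGG GTA TCT ATG TGA AAT GTC TTG GGG TTA GAC GGG TCT ATG CTG CGG CAC GGC TTT TAG GCG CTA TTC — ATG at 13, stop TGA at 16 → 6 nt; ATG at 43, stop TAG at 61 → 21 nt.
Frame -2: GTG GGG TAT CTA TGT GAA ATG TCT TGG GGT TAG ACG GGT CTA TGC TGC GGC ACG GCT TTT AGG CGC TAT TCC — ATG at 20, stop TAG at 32 → 15 nt.
Frame -3: TGG GGT ATC TAT GTG AAA TGT CTT GGG GTT AGA CGG GTC TAT GCT GCG GCA CGG CTT TTA GGC GCT ATT — no ATG→stop ORF.
Longest: frame -1, positions 43–63, 21 nt = 7 codons = 6 aa. → 7 codons.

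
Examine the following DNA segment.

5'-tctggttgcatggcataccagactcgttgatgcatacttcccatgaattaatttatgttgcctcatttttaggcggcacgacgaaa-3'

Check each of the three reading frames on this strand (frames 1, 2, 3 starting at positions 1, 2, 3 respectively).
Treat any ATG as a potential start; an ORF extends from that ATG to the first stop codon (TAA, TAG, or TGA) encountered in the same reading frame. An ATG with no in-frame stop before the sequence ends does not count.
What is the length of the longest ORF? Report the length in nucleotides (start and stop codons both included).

Frame 1: TCT GGT TGC ATG GCA TAC CAG ACT CGT TGA TGC ATA CTT CCC ATG AAT TAA TTT ATG TTG CCT CAT TTT TAG GCG GCA CGA CGA — ATG at 10, stop TGA at 28 → 21 nt; ATG at 43, stop TAA at 49 → 9 nt; ATG at 55, stop TAG at 70 → 18 nt.
Frame 2: CTG GTT GCA TGG CAT ACC AGA CTC GTT GAT GCA TAC TTC CCA TGA ATT AAT TTA TGT TGC CTC ATT TTT AGG CGG CAC GAC GAA — no ATG→stop ORF.
Frame 3: TGG TTG CAT GGC ATA CCA GAC TCG TTG ATG CAT ACT TCC CAT GAA TTA ATT TAT GTT GCC TCA TTT TTA GGC GGC ACG ACG AAA — no ATG→stop ORF.
Longest: frame 1, positions 10–30, 21 nt = 7 codons = 6 aa. → 21 nucleotides.

21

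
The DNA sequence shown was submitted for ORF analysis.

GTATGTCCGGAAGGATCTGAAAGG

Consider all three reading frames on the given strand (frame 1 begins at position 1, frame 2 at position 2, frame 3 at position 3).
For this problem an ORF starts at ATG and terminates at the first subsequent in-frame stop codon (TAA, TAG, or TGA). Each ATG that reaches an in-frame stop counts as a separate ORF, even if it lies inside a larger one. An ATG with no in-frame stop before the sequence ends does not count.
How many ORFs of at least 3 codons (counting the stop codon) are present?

Frame 1: GTA TGT CCG GAA GGA TCT GAA AGG — no ATG→stop ORF.
Frame 2: TAT GTC CGG AAG GAT CTG AAA — no ATG→stop ORF.
Frame 3: ATG TCC GGA AGG ATC TGA AAG — ATG at 3, stop TGA at 18 → 18 nt.
ORFs ≥ 3 codons: frame 3 3–20 (6 codons). Count = 1.

1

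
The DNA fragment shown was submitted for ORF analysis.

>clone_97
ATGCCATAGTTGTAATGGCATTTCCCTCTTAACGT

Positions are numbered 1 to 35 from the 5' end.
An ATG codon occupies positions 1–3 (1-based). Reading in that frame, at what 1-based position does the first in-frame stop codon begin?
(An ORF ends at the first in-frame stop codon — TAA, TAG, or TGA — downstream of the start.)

Codons from position 1: ATG (1–3), CCA (4–6), TAG (7–9).
TAG is a stop codon; it begins at position 7.

7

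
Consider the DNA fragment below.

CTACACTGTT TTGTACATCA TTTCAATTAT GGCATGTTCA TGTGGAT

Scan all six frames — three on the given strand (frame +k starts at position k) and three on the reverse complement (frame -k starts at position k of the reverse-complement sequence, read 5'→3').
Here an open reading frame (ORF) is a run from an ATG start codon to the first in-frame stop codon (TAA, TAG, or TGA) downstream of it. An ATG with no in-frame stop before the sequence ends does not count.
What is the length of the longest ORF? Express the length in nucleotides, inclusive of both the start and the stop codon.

Reverse complement (5'→3'): ATCCACATGAACATGCCATAATTGAAATGATGTACAAAACAGTGTAG
Frame +1: CTA CAC TGT TTT GTA CAT CAT TTC AAT TAT GGC ATG TTC ATG TGG — no ATG→stop ORF.
Frame +2: TAC ACT GTT TTG TAC ATC ATT TCA ATT ATG GCA TGT TCA TGT GGA — no ATG→stop ORF.
Frame +3: ACA CTG TTT TGT ACA TCA TTT CAA TTA TGG CAT GTT CAT GTG GAT — no ATG→stop ORF.
Frame -1: ATC CAC ATG AAC ATG CCA TAA TTG AAA TGA TGT ACA AAA CAG TGT — ATG at 7, stop TAA at 19 → 15 nt; ATG at 13, stop TAA at 19 → 9 nt.
Frame -2: TCC ACA TGA ACA TGC CAT AAT TGA AAT GAT GTA CAA AAC AGT GTA — no ATG→stop ORF.
Frame -3: CCA CAT GAA CAT GCC ATA ATT GAA ATG ATG TAC AAA ACA GTG TAG — ATG at 27, stop TAG at 45 → 21 nt; ATG at 30, stop TAG at 45 → 18 nt.
Longest: frame -3, positions 27–47, 21 nt = 7 codons = 6 aa. → 21 nucleotides.

21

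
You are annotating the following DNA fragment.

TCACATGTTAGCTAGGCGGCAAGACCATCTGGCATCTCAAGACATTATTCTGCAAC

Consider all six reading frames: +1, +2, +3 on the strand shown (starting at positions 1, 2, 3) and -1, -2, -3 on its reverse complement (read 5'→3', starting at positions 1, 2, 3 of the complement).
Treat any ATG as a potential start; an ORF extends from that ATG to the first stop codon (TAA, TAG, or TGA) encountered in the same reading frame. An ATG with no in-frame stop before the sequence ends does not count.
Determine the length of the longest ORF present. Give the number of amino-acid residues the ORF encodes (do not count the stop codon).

Reverse complement (5'→3'): GTTGCAGAATAATGTCTTGAGATGCCAGATGGTCTTGCCGCCTAGCTAACATGTGA
Frame +1: TCA CAT GTT AGC TAG GCG GCA AGA CCA TCT GGC ATC TCA AGA CAT TAT TCT GCA — no ATG→stop ORF.
Frame +2: CAC ATG TTA GCT AGG CGG CAA GAC CAT CTG GCA TCT CAA GAC ATT ATT CTG CAA — no ATG→stop ORF.
Frame +3: ACA TGT TAG CTA GGC GGC AAG ACC ATC TGG CAT CTC AAG ACA TTA TTC TGC AAC — no ATG→stop ORF.
Frame -1: GTT GCA GAA TAA TGT CTT GAG ATG CCA GAT GGT CTT GCC GCC TAG CTA ACA TGT — ATG at 22, stop TAG at 43 → 24 nt.
Frame -2: TTG CAG AAT AAT GTC TTG AGA TGC CAG ATG GTC TTG CCG CCT AGC TAA CAT GTG — ATG at 29, stop TAA at 47 → 21 nt.
Frame -3: TGC AGA ATA ATG TCT TGA GAT GCC AGA TGG TCT TGC CGC CTA GCT AAC ATG TGA — ATG at 12, stop TGA at 18 → 9 nt; ATG at 51, stop TGA at 54 → 6 nt.
Longest: frame -1, positions 22–45, 24 nt = 8 codons = 7 aa. → 7 amino acids.

7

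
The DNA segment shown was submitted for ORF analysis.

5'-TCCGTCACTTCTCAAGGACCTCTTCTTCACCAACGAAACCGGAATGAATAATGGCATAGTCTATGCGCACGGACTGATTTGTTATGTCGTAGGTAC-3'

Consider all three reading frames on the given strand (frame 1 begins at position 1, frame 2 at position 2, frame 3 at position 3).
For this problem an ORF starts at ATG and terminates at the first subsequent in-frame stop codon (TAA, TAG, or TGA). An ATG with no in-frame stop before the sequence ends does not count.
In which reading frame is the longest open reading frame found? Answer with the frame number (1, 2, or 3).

3

Frame 1: TCC GTC ACT TCT CAA GGA CCT CTT CTT CAC CAA CGA AAC CGG AAT GAA TAA TGG CAT AGT CTA TGC GCA CGG ACT GAT TTG TTA TGT CGT AGG TAC — no ATG→stop ORF.
Frame 2: CCG TCA CTT CTC AAG GAC CTC TTC TTC ACC AAC GAA ACC GGA ATG AAT AAT GGC ATA GTC TAT GCG CAC GGA CTG ATT TGT TAT GTC GTA GGT — no ATG→stop ORF.
Frame 3: CGT CAC TTC TCA AGG ACC TCT TCT TCA CCA ACG AAA CCG GAA TGA ATA ATG GCA TAG TCT ATG CGC ACG GAC TGA TTT GTT ATG TCG TAG GTA — ATG at 51, stop TAG at 57 → 9 nt; ATG at 63, stop TGA at 75 → 15 nt; ATG at 84, stop TAG at 90 → 9 nt.
Longest ORF is 15 nt in frame 3 (positions 63–77).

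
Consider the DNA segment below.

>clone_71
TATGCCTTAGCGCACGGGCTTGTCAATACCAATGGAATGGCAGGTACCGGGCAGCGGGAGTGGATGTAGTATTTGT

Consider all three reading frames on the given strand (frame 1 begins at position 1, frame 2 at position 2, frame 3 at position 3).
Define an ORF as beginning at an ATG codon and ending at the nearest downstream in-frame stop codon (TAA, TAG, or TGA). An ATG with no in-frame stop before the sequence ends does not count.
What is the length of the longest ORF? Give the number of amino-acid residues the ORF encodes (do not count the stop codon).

10

Frame 1: TAT GCC TTA GCG CAC GGG CTT GTC AAT ACC AAT GGA ATG GCA GGT ACC GGG CAG CGG GAG TGG ATG TAG TAT TTG — ATG at 37, stop TAG at 67 → 33 nt; ATG at 64, stop TAG at 67 → 6 nt.
Frame 2: ATG CCT TAG CGC ACG GGC TTG TCA ATA CCA ATG GAA TGG CAG GTA CCG GGC AGC GGG AGT GGA TGT AGT ATT TGT — ATG at 2, stop TAG at 8 → 9 nt.
Frame 3: TGC CTT AGC GCA CGG GCT TGT CAA TAC CAA TGG AAT GGC AGG TAC CGG GCA GCG GGA GTG GAT GTA GTA TTT — no ATG→stop ORF.
Longest: frame 1, positions 37–69, 33 nt = 11 codons = 10 aa. → 10 amino acids.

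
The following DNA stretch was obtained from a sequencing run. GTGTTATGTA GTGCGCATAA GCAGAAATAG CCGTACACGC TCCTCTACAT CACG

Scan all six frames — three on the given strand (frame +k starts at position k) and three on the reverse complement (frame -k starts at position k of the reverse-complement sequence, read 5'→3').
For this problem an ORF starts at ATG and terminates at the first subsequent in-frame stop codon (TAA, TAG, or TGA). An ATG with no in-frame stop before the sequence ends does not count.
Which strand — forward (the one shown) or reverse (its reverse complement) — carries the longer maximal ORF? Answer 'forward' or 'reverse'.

Reverse complement (5'→3'): CGTGATGTAGAGGAGCGTGTACGGCTATTTCTGCTTATGCGCACTACATAACAC
Frame +1: GTG TTA TGT AGT GCG CAT AAG CAG AAA TAG CCG TAC ACG CTC CTC TAC ATC ACG — no ATG→stop ORF.
Frame +2: TGT TAT GTA GTG CGC ATA AGC AGA AAT AGC CGT ACA CGC TCC TCT ACA TCA — no ATG→stop ORF.
Frame +3: GTT ATG TAG TGC GCA TAA GCA GAA ATA GCC GTA CAC GCT CCT CTA CAT CAC — ATG at 6, stop TAG at 9 → 6 nt.
Frame -1: CGT GAT GTA GAG GAG CGT GTA CGG CTA TTT CTG CTT ATG CGC ACT ACA TAA CAC — ATG at 37, stop TAA at 49 → 15 nt.
Frame -2: GTG ATG TAG AGG AGC GTG TAC GGC TAT TTC TGC TTA TGC GCA CTA CAT AAC — ATG at 5, stop TAG at 8 → 6 nt.
Frame -3: TGA TGT AGA GGA GCG TGT ACG GCT ATT TCT GCT TAT GCG CAC TAC ATA ACA — no ATG→stop ORF.
Forward-strand max 6 nt; reverse-strand max 15 nt. The reverse strand has the longer ORF.

reverse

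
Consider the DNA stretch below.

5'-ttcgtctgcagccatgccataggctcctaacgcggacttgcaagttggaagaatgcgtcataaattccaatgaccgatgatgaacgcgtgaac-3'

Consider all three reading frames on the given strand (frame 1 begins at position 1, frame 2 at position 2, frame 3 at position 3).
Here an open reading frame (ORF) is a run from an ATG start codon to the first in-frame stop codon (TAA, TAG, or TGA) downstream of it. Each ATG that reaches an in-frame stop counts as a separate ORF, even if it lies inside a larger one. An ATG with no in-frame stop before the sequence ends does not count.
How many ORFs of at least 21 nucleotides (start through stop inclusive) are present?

Frame 1: TTC GTC TGC AGC CAT GCC ATA GGC TCC TAA CGC GGA CTT GCA AGT TGG AAG AAT GCG TCA TAA ATT CCA ATG ACC GAT GAT GAA CGC GTG AAC — no ATG→stop ORF.
Frame 2: TCG TCT GCA GCC ATG CCA TAG GCT CCT AAC GCG GAC TTG CAA GTT GGA AGA ATG CGT CAT AAA TTC CAA TGA CCG ATG ATG AAC GCG TGA — ATG at 14, stop TAG at 20 → 9 nt; ATG at 53, stop TGA at 71 → 21 nt; ATG at 77, stop TGA at 89 → 15 nt; ATG at 80, stop TGA at 89 → 12 nt.
Frame 3: CGT CTG CAG CCA TGC CAT AGG CTC CTA ACG CGG ACT TGC AAG TTG GAA GAA TGC GTC ATA AAT TCC AAT GAC CGA TGA TGA ACG CGT GAA — no ATG→stop ORF.
ORFs ≥ 21 nucleotides: frame 2 53–73 (21 nucleotides). Count = 1.

1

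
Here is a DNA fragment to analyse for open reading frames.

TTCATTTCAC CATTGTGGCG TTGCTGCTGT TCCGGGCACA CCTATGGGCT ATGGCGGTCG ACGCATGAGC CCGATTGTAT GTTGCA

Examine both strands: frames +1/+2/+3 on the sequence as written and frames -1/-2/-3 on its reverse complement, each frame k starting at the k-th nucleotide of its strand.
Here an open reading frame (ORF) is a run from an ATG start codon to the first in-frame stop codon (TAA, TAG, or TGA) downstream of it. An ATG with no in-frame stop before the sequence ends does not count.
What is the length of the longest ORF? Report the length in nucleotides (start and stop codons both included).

Reverse complement (5'→3'): TGCAACATACAATCGGGCTCATGCGTCGACCGCCATAGCCCATAGGTGTGCCCGGAACAGCAGCAACGCCACAATGGTGAAATGAA
Frame +1: TTC ATT TCA CCA TTG TGG CGT TGC TGC TGT TCC GGG CAC ACC TAT GGG CTA TGG CGG TCG ACG CAT GAG CCC GAT TGT ATG TTG — no ATG→stop ORF.
Frame +2: TCA TTT CAC CAT TGT GGC GTT GCT GCT GTT CCG GGC ACA CCT ATG GGC TAT GGC GGT CGA CGC ATG AGC CCG ATT GTA TGT TGC — no ATG→stop ORF.
Frame +3: CAT TTC ACC ATT GTG GCG TTG CTG CTG TTC CGG GCA CAC CTA TGG GCT ATG GCG GTC GAC GCA TGA GCC CGA TTG TAT GTT GCA — ATG at 51, stop TGA at 66 → 18 nt.
Frame -1: TGC AAC ATA CAA TCG GGC TCA TGC GTC GAC CGC CAT AGC CCA TAG GTG TGC CCG GAA CAG CAG CAA CGC CAC AAT GGT GAA ATG — no ATG→stop ORF.
Frame -2: GCA ACA TAC AAT CGG GCT CAT GCG TCG ACC GCC ATA GCC CAT AGG TGT GCC CGG AAC AGC AGC AAC GCC ACA ATG GTG AAA TGA — ATG at 74, stop TGA at 83 → 12 nt.
Frame -3: CAA CAT ACA ATC GGG CTC ATG CGT CGA CCG CCA TAG CCC ATA GGT GTG CCC GGA ACA GCA GCA ACG CCA CAA TGG TGA AAT GAA — ATG at 21, stop TAG at 36 → 18 nt.
Longest: frame +3, positions 51–68, 18 nt = 6 codons = 5 aa. → 18 nucleotides.

18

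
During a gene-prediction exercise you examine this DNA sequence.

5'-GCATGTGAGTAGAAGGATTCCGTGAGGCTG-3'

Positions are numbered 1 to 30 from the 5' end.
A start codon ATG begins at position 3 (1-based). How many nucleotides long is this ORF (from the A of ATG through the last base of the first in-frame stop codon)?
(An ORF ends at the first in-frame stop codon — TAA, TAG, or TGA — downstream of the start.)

6

Codons from position 3: ATG (3–5), TGA (6–8).
TGA is the first in-frame stop; ORF spans 3–8, 6 nucleotides.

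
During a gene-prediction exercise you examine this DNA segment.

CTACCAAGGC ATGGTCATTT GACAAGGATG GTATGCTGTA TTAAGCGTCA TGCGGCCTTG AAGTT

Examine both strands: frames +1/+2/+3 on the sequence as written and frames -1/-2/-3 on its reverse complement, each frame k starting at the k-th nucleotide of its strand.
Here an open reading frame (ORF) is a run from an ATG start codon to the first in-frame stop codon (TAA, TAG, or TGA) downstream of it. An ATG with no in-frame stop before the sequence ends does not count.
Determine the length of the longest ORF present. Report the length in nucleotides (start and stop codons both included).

51

Reverse complement (5'→3'): AACTTCAAGGCCGCATGACGCTTAATACAGCATACCATCCTTGTCAAATGACCATGCCTTGGTAG
Frame +1: CTA CCA AGG CAT GGT CAT TTG ACA AGG ATG GTA TGC TGT ATT AAG CGT CAT GCG GCC TTG AAG — no ATG→stop ORF.
Frame +2: TAC CAA GGC ATG GTC ATT TGA CAA GGA TGG TAT GCT GTA TTA AGC GTC ATG CGG CCT TGA AGT — ATG at 11, stop TGA at 20 → 12 nt; ATG at 50, stop TGA at 59 → 12 nt.
Frame +3: ACC AAG GCA TGG TCA TTT GAC AAG GAT GGT ATG CTG TAT TAA GCG TCA TGC GGC CTT GAA GTT — ATG at 33, stop TAA at 42 → 12 nt.
Frame -1: AAC TTC AAG GCC GCA TGA CGC TTA ATA CAG CAT ACC ATC CTT GTC AAA TGA CCA TGC CTT GGT — no ATG→stop ORF.
Frame -2: ACT TCA AGG CCG CAT GAC GCT TAA TAC AGC ATA CCA TCC TTG TCA AAT GAC CAT GCC TTG GTA — no ATG→stop ORF.
Frame -3: CTT CAA GGC CGC ATG ACG CTT AAT ACA GCA TAC CAT CCT TGT CAA ATG ACC ATG CCT TGG TAG — ATG at 15, stop TAG at 63 → 51 nt; ATG at 48, stop TAG at 63 → 18 nt; ATG at 54, stop TAG at 63 → 12 nt.
Longest: frame -3, positions 15–65, 51 nt = 17 codons = 16 aa. → 51 nucleotides.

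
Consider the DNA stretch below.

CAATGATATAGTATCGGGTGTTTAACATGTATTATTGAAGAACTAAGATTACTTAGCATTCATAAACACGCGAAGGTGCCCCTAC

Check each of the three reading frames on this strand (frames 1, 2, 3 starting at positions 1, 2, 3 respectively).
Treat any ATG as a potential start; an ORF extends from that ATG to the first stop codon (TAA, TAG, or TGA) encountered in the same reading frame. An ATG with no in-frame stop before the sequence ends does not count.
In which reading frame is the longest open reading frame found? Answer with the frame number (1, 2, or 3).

3

Frame 1: CAA TGA TAT AGT ATC GGG TGT TTA ACA TGT ATT ATT GAA GAA CTA AGA TTA CTT AGC ATT CAT AAA CAC GCG AAG GTG CCC CTA — no ATG→stop ORF.
Frame 2: AAT GAT ATA GTA TCG GGT GTT TAA CAT GTA TTA TTG AAG AAC TAA GAT TAC TTA GCA TTC ATA AAC ACG CGA AGG TGC CCC TAC — no ATG→stop ORF.
Frame 3: ATG ATA TAG TAT CGG GTG TTT AAC ATG TAT TAT TGA AGA ACT AAG ATT ACT TAG CAT TCA TAA ACA CGC GAA GGT GCC CCT — ATG at 3, stop TAG at 9 → 9 nt; ATG at 27, stop TGA at 36 → 12 nt.
Longest ORF is 12 nt in frame 3 (positions 27–38).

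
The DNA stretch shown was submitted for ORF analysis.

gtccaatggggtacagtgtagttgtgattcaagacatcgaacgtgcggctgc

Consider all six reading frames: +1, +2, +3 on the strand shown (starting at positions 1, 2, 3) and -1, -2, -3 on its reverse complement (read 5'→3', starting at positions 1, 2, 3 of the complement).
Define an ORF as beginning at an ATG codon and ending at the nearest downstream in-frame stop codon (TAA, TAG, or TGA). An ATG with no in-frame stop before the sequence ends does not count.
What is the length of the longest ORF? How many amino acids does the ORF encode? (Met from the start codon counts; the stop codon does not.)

2

Reverse complement (5'→3'): GCAGCCGCACGTTCGATGTCTTGAATCACAACTACACTGTACCCCATTGGAC
Frame +1: GTC CAA TGG GGT ACA GTG TAG TTG TGA TTC AAG ACA TCG AAC GTG CGG CTG — no ATG→stop ORF.
Frame +2: TCC AAT GGG GTA CAG TGT AGT TGT GAT TCA AGA CAT CGA ACG TGC GGC TGC — no ATG→stop ORF.
Frame +3: CCA ATG GGG TAC AGT GTA GTT GTG ATT CAA GAC ATC GAA CGT GCG GCT — no ATG→stop ORF.
Frame -1: GCA GCC GCA CGT TCG ATG TCT TGA ATC ACA ACT ACA CTG TAC CCC ATT GGA — ATG at 16, stop TGA at 22 → 9 nt.
Frame -2: CAG CCG CAC GTT CGA TGT CTT GAA TCA CAA CTA CAC TGT ACC CCA TTG GAC — no ATG→stop ORF.
Frame -3: AGC CGC ACG TTC GAT GTC TTG AAT CAC AAC TAC ACT GTA CCC CAT TGG — no ATG→stop ORF.
Longest: frame -1, positions 16–24, 9 nt = 3 codons = 2 aa. → 2 amino acids.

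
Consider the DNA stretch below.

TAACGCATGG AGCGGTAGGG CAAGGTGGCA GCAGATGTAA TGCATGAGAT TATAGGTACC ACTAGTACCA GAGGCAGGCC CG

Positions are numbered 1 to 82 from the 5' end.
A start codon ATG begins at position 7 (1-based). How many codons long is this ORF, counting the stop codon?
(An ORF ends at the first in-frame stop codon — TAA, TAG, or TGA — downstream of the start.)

4

Codons from position 7: ATG (7–9), GAG (10–12), CGG (13–15), TAG (16–18).
TAG is the first in-frame stop; that's 4 codons including the stop.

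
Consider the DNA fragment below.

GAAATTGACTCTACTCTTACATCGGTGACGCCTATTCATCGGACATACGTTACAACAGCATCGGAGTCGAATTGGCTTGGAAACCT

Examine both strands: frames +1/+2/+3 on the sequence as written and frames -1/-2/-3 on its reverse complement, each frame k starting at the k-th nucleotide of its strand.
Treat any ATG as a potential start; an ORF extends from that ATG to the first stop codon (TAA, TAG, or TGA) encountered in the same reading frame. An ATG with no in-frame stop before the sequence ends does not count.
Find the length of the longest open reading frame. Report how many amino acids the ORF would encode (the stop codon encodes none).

4

Reverse complement (5'→3'): AGGTTTCCAAGCCAATTCGACTCCGATGCTGTTGTAACGTATGTCCGATGAATAGGCGTCACCGATGTAAGAGTAGAGTCAATTTC
Frame +1: GAA ATT GAC TCT ACT CTT ACA TCG GTG ACG CCT ATT CAT CGG ACA TAC GTT ACA ACA GCA TCG GAG TCG AAT TGG CTT GGA AAC — no ATG→stop ORF.
Frame +2: AAA TTG ACT CTA CTC TTA CAT CGG TGA CGC CTA TTC ATC GGA CAT ACG TTA CAA CAG CAT CGG AGT CGA ATT GGC TTG GAA ACC — no ATG→stop ORF.
Frame +3: AAT TGA CTC TAC TCT TAC ATC GGT GAC GCC TAT TCA TCG GAC ATA CGT TAC AAC AGC ATC GGA GTC GAA TTG GCT TGG AAA CCT — no ATG→stop ORF.
Frame -1: AGG TTT CCA AGC CAA TTC GAC TCC GAT GCT GTT GTA ACG TAT GTC CGA TGA ATA GGC GTC ACC GAT GTA AGA GTA GAG TCA ATT — no ATG→stop ORF.
Frame -2: GGT TTC CAA GCC AAT TCG ACT CCG ATG CTG TTG TAA CGT ATG TCC GAT GAA TAG GCG TCA CCG ATG TAA GAG TAG AGT CAA TTT — ATG at 26, stop TAA at 35 → 12 nt; ATG at 41, stop TAG at 53 → 15 nt; ATG at 65, stop TAA at 68 → 6 nt.
Frame -3: GTT TCC AAG CCA ATT CGA CTC CGA TGC TGT TGT AAC GTA TGT CCG ATG AAT AGG CGT CAC CGA TGT AAG AGT AGA GTC AAT TTC — no ATG→stop ORF.
Longest: frame -2, positions 41–55, 15 nt = 5 codons = 4 aa. → 4 amino acids.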